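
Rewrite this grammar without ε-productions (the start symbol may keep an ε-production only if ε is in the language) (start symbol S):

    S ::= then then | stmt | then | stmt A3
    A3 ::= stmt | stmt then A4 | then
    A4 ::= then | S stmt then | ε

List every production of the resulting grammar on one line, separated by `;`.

The nullable symbols are {A4}.
ε ∉ L(G), so no ε-production is kept.
Expand every rule over subsets of its nullable positions: A3 → stmt then A4 gives stmt then A4 | stmt then.

S ::= then then | stmt | then | stmt A3; A3 ::= stmt | stmt then A4 | stmt then | then; A4 ::= then | S stmt then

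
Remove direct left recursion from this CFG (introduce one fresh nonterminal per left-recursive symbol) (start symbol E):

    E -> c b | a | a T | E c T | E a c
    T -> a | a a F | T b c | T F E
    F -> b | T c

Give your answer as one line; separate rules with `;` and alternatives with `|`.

Directly left-recursive nonterminals: E, T.
For E: α = {c T, a c}, β = {c b, a, a T}. Rewrite as E → β E' and E' → α E' | ε.
For T: α = {b c, F E}, β = {a, a a F}. Rewrite as T → β T' and T' → α T' | ε.

E -> c b E' | a E' | a T E'; T -> a T' | a a F T'; F -> b | T c; E' -> c T E' | a c E' | ε; T' -> b c T' | F E T' | ε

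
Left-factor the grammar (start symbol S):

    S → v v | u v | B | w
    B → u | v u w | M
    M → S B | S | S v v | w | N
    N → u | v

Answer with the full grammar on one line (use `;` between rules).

M has alternatives sharing prefix 'S': factor to M → S M' with M' → B | ε | v v.

S → v v | u v | B | w; B → u | v u w | M; M → w | N | S M'; N → u | v; M' → B | eps | v v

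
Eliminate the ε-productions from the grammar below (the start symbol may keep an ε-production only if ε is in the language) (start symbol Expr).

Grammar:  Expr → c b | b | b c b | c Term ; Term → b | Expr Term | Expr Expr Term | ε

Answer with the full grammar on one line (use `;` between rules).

Expr → c b | b | b c b | c Term | c; Term → b | Expr Term | Expr | Expr Expr Term | Expr Expr

Nullable nonterminals: {Term}.
ε ∉ L(G), so no ε-production is kept.
Expand every rule over subsets of its nullable positions: Expr → c Term gives c Term | c. Term → Expr Term gives Expr Term | Expr. Term → Expr Expr Term gives Expr Expr Term | Expr Expr.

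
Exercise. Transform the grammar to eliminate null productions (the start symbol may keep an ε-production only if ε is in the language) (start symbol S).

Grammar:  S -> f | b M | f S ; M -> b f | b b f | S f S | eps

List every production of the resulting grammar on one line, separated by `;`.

S -> f | b M | b | f S; M -> b f | b b f | S f S

Nullable set = {M}.
ε ∉ L(G), so no ε-production is kept.
Expand every rule over subsets of its nullable positions: S → b M gives b M | b.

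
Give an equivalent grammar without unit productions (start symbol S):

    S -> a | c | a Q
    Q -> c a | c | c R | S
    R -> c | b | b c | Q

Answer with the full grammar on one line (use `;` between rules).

Unit pairs: Q ⇒* {S}; R ⇒* {Q, S}.
Replace each nonterminal's rules with the union of the non-unit rules of every nonterminal it unit-derives.

S -> a | c | a Q; Q -> a | c | a Q | c a | c R; R -> c a | c | c R | a | a Q | b | b c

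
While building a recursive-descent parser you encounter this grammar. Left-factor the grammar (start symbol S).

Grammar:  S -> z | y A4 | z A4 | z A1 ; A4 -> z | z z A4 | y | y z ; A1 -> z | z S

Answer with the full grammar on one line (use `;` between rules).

S -> y A4 | z S'; A4 -> z A4' | y A4''; A1 -> z A1'; S' -> epsilon | A4 | A1; A4' -> epsilon | z A4; A4'' -> epsilon | z; A1' -> epsilon | S

S has alternatives sharing prefix 'z': factor to S → z S' with S' → ε | A4 | A1.
A4 has alternatives sharing prefix 'z': factor to A4 → z A4' with A4' → ε | z A4.
A4 has alternatives sharing prefix 'y': factor to A4 → y A4'' with A4'' → ε | z.
A1 has alternatives sharing prefix 'z': factor to A1 → z A1' with A1' → ε | S.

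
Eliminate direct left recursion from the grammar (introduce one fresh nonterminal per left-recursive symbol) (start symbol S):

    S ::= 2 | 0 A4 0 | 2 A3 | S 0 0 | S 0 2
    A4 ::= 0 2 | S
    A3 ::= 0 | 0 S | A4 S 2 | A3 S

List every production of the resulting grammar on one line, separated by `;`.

S ::= 2 S' | 0 A4 0 S' | 2 A3 S'; A4 ::= 0 2 | S; A3 ::= 0 A3' | 0 S A3' | A4 S 2 A3'; S' ::= 0 0 S' | 0 2 S' | ε; A3' ::= S A3' | ε

Directly left-recursive nonterminals: S, A3.
For S: α = {0 0, 0 2}, β = {2, 0 A4 0, 2 A3}. Rewrite as S → β S' and S' → α S' | ε.
For A3: α = {S}, β = {0, 0 S, A4 S 2}. Rewrite as A3 → β A3' and A3' → α A3' | ε.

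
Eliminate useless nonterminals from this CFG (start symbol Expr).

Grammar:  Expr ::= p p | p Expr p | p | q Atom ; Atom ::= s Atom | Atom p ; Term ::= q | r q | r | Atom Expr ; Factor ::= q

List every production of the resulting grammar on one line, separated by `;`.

Generating nonterminals: {Expr, Factor, Term}.
Reachable from Expr after that: {Expr}.
Removed useless symbols: {Atom, Factor, Term} and every production mentioning them.

Expr ::= p p | p Expr p | p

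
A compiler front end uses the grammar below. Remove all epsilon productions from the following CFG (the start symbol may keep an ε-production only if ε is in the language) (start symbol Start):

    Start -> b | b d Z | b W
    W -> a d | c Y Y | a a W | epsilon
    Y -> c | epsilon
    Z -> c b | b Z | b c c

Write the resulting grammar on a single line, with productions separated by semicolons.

The nullable symbols are {W, Y}.
ε ∉ L(G), so no ε-production is kept.
Expand every rule over subsets of its nullable positions: W → c Y Y gives c Y Y | c Y | c. W → a a W gives a a W | a a.

Start -> b | b d Z | b W; W -> a d | c Y Y | c Y | c | a a W | a a; Y -> c; Z -> c b | b Z | b c c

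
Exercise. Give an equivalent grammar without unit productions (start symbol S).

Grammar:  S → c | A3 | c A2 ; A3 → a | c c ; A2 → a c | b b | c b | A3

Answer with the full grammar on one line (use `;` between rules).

S → c | c A2 | a | c c; A3 → a | c c; A2 → a c | b b | c b | a | c c

Unit pairs: A2 ⇒* {A3}; S ⇒* {A3}.
For each unit pair (A, B), copy every non-unit production of B to A, then drop all unit productions.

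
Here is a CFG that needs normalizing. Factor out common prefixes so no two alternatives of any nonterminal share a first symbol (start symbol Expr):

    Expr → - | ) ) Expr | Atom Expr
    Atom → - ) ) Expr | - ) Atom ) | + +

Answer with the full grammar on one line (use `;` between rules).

Expr → - | ) ) Expr | Atom Expr; Atom → + + | - ) Atom1; Atom1 → ) Expr | Atom )

Atom has alternatives sharing prefix '- )': factor to Atom → - ) Atom1 with Atom1 → ) Expr | Atom ).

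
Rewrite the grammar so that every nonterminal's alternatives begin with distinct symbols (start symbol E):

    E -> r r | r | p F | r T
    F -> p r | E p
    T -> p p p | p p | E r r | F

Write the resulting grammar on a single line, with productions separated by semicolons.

E -> p F | r E'; F -> p r | E p; T -> E r r | F | p p T'; E' -> r | ε | T; T' -> p | ε

E has alternatives sharing prefix 'r': factor to E → r E' with E' → r | ε | T.
T has alternatives sharing prefix 'p p': factor to T → p p T' with T' → p | ε.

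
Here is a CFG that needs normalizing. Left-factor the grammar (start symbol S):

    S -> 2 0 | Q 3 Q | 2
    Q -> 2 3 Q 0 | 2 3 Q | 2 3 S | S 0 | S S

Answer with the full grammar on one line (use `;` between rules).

S has alternatives sharing prefix '2': factor to S → 2 S' with S' → 0 | ε.
Q has alternatives sharing prefix '2 3': factor to Q → 2 3 Q' with Q' → Q 0 | Q | S.
Q has alternatives sharing prefix 'S': factor to Q → S Q'' with Q'' → 0 | S.
Q' has alternatives sharing prefix 'Q': factor to Q' → Q Q''' with Q''' → 0 | ε.

S -> Q 3 Q | 2 S'; Q -> 2 3 Q' | S Q''; S' -> 0 | ε; Q' -> S | Q Q'''; Q'' -> 0 | S; Q''' -> 0 | ε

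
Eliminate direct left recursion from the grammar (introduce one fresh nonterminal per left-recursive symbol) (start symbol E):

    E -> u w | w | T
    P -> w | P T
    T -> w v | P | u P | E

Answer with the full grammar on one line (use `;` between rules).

Left recursion appears on P.
For P: α = {T}, β = {w}. Rewrite as P → β P' and P' → α P' | ε.

E -> u w | w | T; P -> w P'; T -> w v | P | u P | E; P' -> T P' | ε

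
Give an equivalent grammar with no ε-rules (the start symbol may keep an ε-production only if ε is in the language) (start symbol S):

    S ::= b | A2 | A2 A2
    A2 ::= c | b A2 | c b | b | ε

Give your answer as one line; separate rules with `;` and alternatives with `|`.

S ::= b | A2 | A2 A2 | ε; A2 ::= c | b A2 | b | c b

Nullable set = {A2, S}.
ε ∈ L(G) since S is nullable, so keep S → ε.
Add the nullable-subset variants: A2 → b A2 gives b A2 | b.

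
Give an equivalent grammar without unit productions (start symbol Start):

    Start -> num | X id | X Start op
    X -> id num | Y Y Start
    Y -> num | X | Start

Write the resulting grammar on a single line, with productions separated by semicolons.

Start -> num | X id | X Start op; X -> id num | Y Y Start; Y -> num | X id | X Start op | id num | Y Y Start

Unit pairs: Y ⇒* {Start, X}.
For every A with A ⇒* B via unit rules, add B's non-unit alternatives to A; then delete every rule of the form X → Y.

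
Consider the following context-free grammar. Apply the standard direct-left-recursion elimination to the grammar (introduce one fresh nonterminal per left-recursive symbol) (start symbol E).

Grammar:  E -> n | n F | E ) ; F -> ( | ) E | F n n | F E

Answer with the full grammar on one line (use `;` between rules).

E -> n E' | n F E'; F -> ( F' | ) E F'; E' -> ) E' | epsilon; F' -> n n F' | E F' | epsilon

Directly left-recursive nonterminals: E, F.
For E: α = {)}, β = {n, n F}. Rewrite as E → β E' and E' → α E' | ε.
For F: α = {n n, E}, β = {(, ) E}. Rewrite as F → β F' and F' → α F' | ε.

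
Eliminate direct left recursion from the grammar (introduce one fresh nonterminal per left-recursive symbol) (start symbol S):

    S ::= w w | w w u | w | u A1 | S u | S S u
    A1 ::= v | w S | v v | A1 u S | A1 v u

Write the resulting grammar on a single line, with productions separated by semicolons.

S ::= w w S' | w w u S' | w S' | u A1 S'; A1 ::= v A1' | w S A1' | v v A1'; S' ::= u S' | S u S' | ε; A1' ::= u S A1' | v u A1' | ε

S, A1 are directly left-recursive.
For S: α = {u, S u}, β = {w w, w w u, w, u A1}. Rewrite as S → β S' and S' → α S' | ε.
For A1: α = {u S, v u}, β = {v, w S, v v}. Rewrite as A1 → β A1' and A1' → α A1' | ε.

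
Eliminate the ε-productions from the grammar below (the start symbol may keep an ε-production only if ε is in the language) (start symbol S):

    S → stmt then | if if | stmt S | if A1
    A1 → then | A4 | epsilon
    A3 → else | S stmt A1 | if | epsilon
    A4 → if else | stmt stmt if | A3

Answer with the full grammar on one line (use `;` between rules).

S → stmt then | if if | stmt S | if A1 | if; A1 → then | A4; A3 → else | S stmt A1 | S stmt | if; A4 → if else | stmt stmt if | A3

Nullable nonterminals: {A1, A3, A4}.
ε ∉ L(G), so no ε-production is kept.
Expand every rule over subsets of its nullable positions: S → if A1 gives if A1 | if. A3 → S stmt A1 gives S stmt A1 | S stmt.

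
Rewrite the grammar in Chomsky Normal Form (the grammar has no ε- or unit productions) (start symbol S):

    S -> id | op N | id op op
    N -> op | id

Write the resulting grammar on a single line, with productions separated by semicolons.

Introduce a nonterminal for each terminal appearing in a rule of length ≥ 2: X1 → op, X2 → id.
Binarize each right-hand side of length ≥ 3 by chaining fresh nonterminals (Y1, Y2, …): affected rules were S → X2 X1 X1.

S -> id | X1 N | X2 Y1; N -> op | id; X1 -> op; X2 -> id; Y1 -> X1 X1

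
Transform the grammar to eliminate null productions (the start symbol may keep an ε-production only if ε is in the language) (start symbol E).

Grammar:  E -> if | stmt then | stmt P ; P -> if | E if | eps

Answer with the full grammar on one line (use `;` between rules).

The nullable symbols are {P}.
ε ∉ L(G), so no ε-production is kept.
Expand every rule over subsets of its nullable positions: E → stmt P gives stmt P | stmt.

E -> if | stmt then | stmt P | stmt; P -> if | E if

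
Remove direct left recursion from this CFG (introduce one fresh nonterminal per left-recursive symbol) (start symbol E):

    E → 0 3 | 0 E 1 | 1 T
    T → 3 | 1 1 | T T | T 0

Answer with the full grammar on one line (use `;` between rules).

Left recursion appears on T.
For T: α = {T, 0}, β = {3, 1 1}. Rewrite as T → β T' and T' → α T' | ε.

E → 0 3 | 0 E 1 | 1 T; T → 3 T' | 1 1 T'; T' → T T' | 0 T' | ε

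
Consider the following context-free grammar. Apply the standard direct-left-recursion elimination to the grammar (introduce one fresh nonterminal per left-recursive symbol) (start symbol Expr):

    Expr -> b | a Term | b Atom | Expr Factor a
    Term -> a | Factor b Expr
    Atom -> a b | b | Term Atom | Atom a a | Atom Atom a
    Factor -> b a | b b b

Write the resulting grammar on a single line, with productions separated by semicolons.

Expr -> b Expr1 | a Term Expr1 | b Atom Expr1; Term -> a | Factor b Expr; Atom -> a b Atom1 | b Atom1 | Term Atom Atom1; Factor -> b a | b b b; Expr1 -> Factor a Expr1 | ε; Atom1 -> a a Atom1 | Atom a Atom1 | ε

Directly left-recursive nonterminals: Expr, Atom.
For Expr: α = {Factor a}, β = {b, a Term, b Atom}. Rewrite as Expr → β Expr1 and Expr1 → α Expr1 | ε.
For Atom: α = {a a, Atom a}, β = {a b, b, Term Atom}. Rewrite as Atom → β Atom1 and Atom1 → α Atom1 | ε.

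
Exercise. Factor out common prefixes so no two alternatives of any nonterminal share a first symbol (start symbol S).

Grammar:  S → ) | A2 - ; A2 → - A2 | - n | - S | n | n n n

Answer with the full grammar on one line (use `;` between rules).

A2 has alternatives sharing prefix '-': factor to A2 → - A2' with A2' → A2 | n | S.
A2 has alternatives sharing prefix 'n': factor to A2 → n A2'' with A2'' → ε | n n.

S → ) | A2 -; A2 → - A2' | n A2''; A2' → A2 | n | S; A2'' → ε | n n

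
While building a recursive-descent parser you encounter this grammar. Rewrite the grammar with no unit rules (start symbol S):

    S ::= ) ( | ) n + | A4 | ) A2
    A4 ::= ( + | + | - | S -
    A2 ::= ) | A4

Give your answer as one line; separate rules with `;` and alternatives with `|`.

S ::= ( + | + | - | S - | ) ( | ) n + | ) A2; A4 ::= ( + | + | - | S -; A2 ::= ( + | + | - | S - | )

Unit pairs: A2 ⇒* {A4}; S ⇒* {A4}.
For each unit pair (A, B), copy every non-unit production of B to A, then drop all unit productions.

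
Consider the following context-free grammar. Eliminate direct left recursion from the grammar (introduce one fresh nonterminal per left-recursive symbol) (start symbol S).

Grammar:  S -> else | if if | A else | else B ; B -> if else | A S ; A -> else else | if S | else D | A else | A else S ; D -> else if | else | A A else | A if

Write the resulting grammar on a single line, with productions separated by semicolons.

A is directly left-recursive.
For A: α = {else, else S}, β = {else else, if S, else D}. Rewrite as A → β A' and A' → α A' | ε.

S -> else | if if | A else | else B; B -> if else | A S; A -> else else A' | if S A' | else D A'; D -> else if | else | A A else | A if; A' -> else A' | else S A' | ε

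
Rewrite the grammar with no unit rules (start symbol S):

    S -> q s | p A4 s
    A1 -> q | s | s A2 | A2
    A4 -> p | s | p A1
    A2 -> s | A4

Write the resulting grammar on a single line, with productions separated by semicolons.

Unit pairs: A1 ⇒* {A2, A4}; A2 ⇒* {A4}.
For each unit pair (A, B), copy every non-unit production of B to A, then drop all unit productions.

S -> q s | p A4 s; A1 -> p | s | p A1 | q | s A2; A4 -> p | s | p A1; A2 -> p | s | p A1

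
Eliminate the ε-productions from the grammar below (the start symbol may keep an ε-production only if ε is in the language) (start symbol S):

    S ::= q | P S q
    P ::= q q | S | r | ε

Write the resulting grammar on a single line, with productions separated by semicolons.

Nullable set = {P}.
ε ∉ L(G), so no ε-production is kept.
Add the nullable-subset variants: S → P S q gives P S q | S q.

S ::= q | P S q | S q; P ::= q q | S | r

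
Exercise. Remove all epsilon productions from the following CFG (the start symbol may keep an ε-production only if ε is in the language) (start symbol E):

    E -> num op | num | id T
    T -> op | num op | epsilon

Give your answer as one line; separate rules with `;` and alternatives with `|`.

E -> num op | num | id T | id; T -> op | num op

Nullable set = {T}.
ε ∉ L(G), so no ε-production is kept.
Expand every rule over subsets of its nullable positions: E → id T gives id T | id.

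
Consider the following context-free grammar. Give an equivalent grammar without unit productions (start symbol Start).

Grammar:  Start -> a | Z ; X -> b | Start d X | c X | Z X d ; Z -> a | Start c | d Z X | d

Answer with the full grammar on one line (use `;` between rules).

Start -> a | Start c | d Z X | d; X -> b | Start d X | c X | Z X d; Z -> a | Start c | d Z X | d

Unit pairs: Start ⇒* {Z}.
Replace each nonterminal's rules with the union of the non-unit rules of every nonterminal it unit-derives.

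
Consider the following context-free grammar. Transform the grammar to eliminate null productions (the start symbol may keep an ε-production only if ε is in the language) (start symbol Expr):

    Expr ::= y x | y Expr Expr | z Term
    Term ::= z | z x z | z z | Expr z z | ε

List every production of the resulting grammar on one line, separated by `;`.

Expr ::= y x | y Expr Expr | z Term | z; Term ::= z | z x z | z z | Expr z z

The nullable symbols are {Term}.
ε ∉ L(G), so no ε-production is kept.
Expand every rule over subsets of its nullable positions: Expr → z Term gives z Term | z.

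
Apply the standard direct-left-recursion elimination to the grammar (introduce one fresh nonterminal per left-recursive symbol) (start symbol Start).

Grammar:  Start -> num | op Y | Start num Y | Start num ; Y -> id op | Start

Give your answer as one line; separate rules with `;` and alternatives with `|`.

Start -> num Start1 | op Y Start1; Y -> id op | Start; Start1 -> num Y Start1 | num Start1 | ε

Directly left-recursive nonterminal: Start.
For Start: α = {num Y, num}, β = {num, op Y}. Rewrite as Start → β Start1 and Start1 → α Start1 | ε.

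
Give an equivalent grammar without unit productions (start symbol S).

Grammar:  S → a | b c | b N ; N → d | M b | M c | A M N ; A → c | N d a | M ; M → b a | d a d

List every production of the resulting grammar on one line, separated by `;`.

S → a | b c | b N; N → d | M b | M c | A M N; A → c | N d a | b a | d a d; M → b a | d a d

Unit pairs: A ⇒* {M}.
For each unit pair (A, B), copy every non-unit production of B to A, then drop all unit productions.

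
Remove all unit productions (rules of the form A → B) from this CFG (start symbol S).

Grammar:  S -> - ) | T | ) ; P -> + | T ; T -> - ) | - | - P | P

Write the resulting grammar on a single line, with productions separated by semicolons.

Unit pairs: P ⇒* {T}; S ⇒* {P, T}; T ⇒* {P}.
Replace each nonterminal's rules with the union of the non-unit rules of every nonterminal it unit-derives.

S -> - ) | ) | + | - | - P; P -> + | - ) | - | - P; T -> + | - ) | - | - P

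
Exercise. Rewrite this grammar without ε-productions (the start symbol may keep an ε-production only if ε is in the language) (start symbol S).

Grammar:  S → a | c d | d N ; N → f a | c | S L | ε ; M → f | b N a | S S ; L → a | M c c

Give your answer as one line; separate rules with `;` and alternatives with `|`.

S → a | c d | d N | d; N → f a | c | S L; M → f | b N a | b a | S S; L → a | M c c

Nullable nonterminals: {N}.
ε ∉ L(G), so no ε-production is kept.
For each production, add variants omitting each subset of nullable occurrences: S → d N gives d N | d. M → b N a gives b N a | b a.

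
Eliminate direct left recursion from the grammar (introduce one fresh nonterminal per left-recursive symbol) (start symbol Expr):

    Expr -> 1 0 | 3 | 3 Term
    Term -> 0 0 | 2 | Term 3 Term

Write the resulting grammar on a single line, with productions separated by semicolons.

Term is directly left-recursive.
For Term: α = {3 Term}, β = {0 0, 2}. Rewrite as Term → β Term1 and Term1 → α Term1 | ε.

Expr -> 1 0 | 3 | 3 Term; Term -> 0 0 Term1 | 2 Term1; Term1 -> 3 Term Term1 | ε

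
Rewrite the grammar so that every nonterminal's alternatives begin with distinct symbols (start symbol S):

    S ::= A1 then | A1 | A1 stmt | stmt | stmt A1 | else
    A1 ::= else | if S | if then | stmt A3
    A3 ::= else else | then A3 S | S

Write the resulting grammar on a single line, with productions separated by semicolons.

S ::= else | A1 S' | stmt S''; A1 ::= else | stmt A3 | if A1'; A3 ::= else else | then A3 S | S; S' ::= then | ε | stmt; S'' ::= ε | A1; A1' ::= S | then

S has alternatives sharing prefix 'A1': factor to S → A1 S' with S' → then | ε | stmt.
S has alternatives sharing prefix 'stmt': factor to S → stmt S'' with S'' → ε | A1.
A1 has alternatives sharing prefix 'if': factor to A1 → if A1' with A1' → S | then.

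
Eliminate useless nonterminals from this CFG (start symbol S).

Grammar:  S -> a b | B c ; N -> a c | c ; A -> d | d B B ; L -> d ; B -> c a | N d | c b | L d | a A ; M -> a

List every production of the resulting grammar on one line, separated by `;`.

S -> a b | B c; N -> a c | c; A -> d | d B B; L -> d; B -> c a | N d | c b | L d | a A

Generating nonterminals: {A, B, L, M, N, S}.
Reachable from S after that: {A, B, L, N, S}.
Removed useless symbols: {M} and every production mentioning them.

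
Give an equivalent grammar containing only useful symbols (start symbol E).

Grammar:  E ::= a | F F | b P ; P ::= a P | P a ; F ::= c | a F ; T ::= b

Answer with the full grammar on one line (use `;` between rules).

E ::= a | F F; F ::= c | a F

Generating nonterminals: {E, F, T}.
Reachable from E after that: {E, F}.
Removed useless symbols: {P, T} and every production mentioning them.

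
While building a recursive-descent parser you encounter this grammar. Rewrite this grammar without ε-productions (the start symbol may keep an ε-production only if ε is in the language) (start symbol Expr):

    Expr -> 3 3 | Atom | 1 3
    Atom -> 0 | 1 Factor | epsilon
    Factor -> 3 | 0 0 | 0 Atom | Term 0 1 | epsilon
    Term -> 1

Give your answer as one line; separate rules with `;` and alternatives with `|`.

Expr -> 3 3 | Atom | 1 3 | ε; Atom -> 0 | 1 Factor | 1; Factor -> 3 | 0 0 | 0 Atom | 0 | Term 0 1; Term -> 1

Nullable nonterminals: {Atom, Expr, Factor}.
ε ∈ L(G) since Expr is nullable, so keep Expr → ε.
For each production, add variants omitting each subset of nullable occurrences: Atom → 1 Factor gives 1 Factor | 1. Factor → 0 Atom gives 0 Atom | 0.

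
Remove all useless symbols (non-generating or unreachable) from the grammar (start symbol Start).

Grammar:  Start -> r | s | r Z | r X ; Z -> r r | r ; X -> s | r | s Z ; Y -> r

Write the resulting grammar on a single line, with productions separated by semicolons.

Generating nonterminals: {Start, X, Y, Z}.
Reachable from Start after that: {Start, X, Z}.
Removed useless symbols: {Y} and every production mentioning them.

Start -> r | s | r Z | r X; Z -> r r | r; X -> s | r | s Z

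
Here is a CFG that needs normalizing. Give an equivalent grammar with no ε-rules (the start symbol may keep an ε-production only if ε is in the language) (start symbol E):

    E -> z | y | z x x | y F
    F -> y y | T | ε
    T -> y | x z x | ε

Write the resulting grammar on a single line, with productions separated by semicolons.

E -> z | y | z x x | y F; F -> y y | T; T -> y | x z x

The nullable symbols are {F, T}.
ε ∉ L(G), so no ε-production is kept.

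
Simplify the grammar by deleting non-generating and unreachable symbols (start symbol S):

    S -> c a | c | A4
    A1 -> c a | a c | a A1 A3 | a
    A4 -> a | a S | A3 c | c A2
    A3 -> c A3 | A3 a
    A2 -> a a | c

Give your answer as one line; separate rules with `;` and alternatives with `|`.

S -> c a | c | A4; A4 -> a | a S | c A2; A2 -> a a | c

Generating nonterminals: {A1, A2, A4, S}.
Reachable from S after that: {A2, A4, S}.
Removed useless symbols: {A1, A3} and every production mentioning them.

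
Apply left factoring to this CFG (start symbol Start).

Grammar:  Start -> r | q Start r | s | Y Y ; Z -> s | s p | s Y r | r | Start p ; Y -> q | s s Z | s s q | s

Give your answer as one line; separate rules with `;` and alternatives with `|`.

Start -> r | q Start r | s | Y Y; Z -> r | Start p | s Z1; Y -> q | s Y1; Z1 -> ε | p | Y r; Y1 -> ε | s Y11; Y11 -> Z | q

Z has alternatives sharing prefix 's': factor to Z → s Z1 with Z1 → ε | p | Y r.
Y has alternatives sharing prefix 's': factor to Y → s Y1 with Y1 → s Z | s q | ε.
Y1 has alternatives sharing prefix 's': factor to Y1 → s Y11 with Y11 → Z | q.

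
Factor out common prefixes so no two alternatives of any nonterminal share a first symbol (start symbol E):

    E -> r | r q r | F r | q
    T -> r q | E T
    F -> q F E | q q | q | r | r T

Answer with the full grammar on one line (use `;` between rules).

E -> F r | q | r E'; T -> r q | E T; F -> q F' | r F''; E' -> ε | q r; F' -> F E | q | ε; F'' -> ε | T

E has alternatives sharing prefix 'r': factor to E → r E' with E' → ε | q r.
F has alternatives sharing prefix 'q': factor to F → q F' with F' → F E | q | ε.
F has alternatives sharing prefix 'r': factor to F → r F'' with F'' → ε | T.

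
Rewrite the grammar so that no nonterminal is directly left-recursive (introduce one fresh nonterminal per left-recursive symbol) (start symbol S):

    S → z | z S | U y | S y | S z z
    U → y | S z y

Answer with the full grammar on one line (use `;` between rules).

Left recursion appears on S.
For S: α = {y, z z}, β = {z, z S, U y}. Rewrite as S → β S' and S' → α S' | ε.

S → z S' | z S S' | U y S'; U → y | S z y; S' → y S' | z z S' | ε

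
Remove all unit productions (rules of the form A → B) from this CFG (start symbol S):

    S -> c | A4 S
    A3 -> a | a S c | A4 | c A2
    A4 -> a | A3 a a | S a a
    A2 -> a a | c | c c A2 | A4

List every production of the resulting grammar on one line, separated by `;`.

S -> c | A4 S; A3 -> a | A3 a a | S a a | a S c | c A2; A4 -> a | A3 a a | S a a; A2 -> a | A3 a a | S a a | a a | c | c c A2

Unit pairs: A2 ⇒* {A4}; A3 ⇒* {A4}.
Replace each nonterminal's rules with the union of the non-unit rules of every nonterminal it unit-derives.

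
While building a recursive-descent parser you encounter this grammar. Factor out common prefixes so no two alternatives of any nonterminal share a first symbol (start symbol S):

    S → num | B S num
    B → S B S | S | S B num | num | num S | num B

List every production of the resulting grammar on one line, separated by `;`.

S → num | B S num; B → S B' | num B''; B' → ε | B B'''; B'' → ε | S | B; B''' → S | num

B has alternatives sharing prefix 'S': factor to B → S B' with B' → B S | ε | B num.
B has alternatives sharing prefix 'num': factor to B → num B'' with B'' → ε | S | B.
B' has alternatives sharing prefix 'B': factor to B' → B B''' with B''' → S | num.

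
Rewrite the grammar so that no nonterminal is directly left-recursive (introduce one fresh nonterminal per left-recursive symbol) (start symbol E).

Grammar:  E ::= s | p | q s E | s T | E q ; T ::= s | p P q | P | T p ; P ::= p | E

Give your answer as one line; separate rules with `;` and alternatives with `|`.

E, T are directly left-recursive.
For E: α = {q}, β = {s, p, q s E, s T}. Rewrite as E → β E' and E' → α E' | ε.
For T: α = {p}, β = {s, p P q, P}. Rewrite as T → β T' and T' → α T' | ε.

E ::= s E' | p E' | q s E E' | s T E'; T ::= s T' | p P q T' | P T'; P ::= p | E; E' ::= q E' | ε; T' ::= p T' | ε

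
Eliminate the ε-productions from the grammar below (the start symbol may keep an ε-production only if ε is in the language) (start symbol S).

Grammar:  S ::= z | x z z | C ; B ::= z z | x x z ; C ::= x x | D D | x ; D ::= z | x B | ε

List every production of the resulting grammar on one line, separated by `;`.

The nullable symbols are {C, D, S}.
ε ∈ L(G) since S is nullable, so keep S → ε.
Expand every rule over subsets of its nullable positions: C → D D gives D D | D.

S ::= z | x z z | C | ε; B ::= z z | x x z; C ::= x x | D D | D | x; D ::= z | x B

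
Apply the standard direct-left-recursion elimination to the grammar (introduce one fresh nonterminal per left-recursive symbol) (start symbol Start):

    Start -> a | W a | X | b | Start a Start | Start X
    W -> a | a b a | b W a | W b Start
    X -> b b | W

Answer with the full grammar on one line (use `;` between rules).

Start -> a Start1 | W a Start1 | X Start1 | b Start1; W -> a W1 | a b a W1 | b W a W1; X -> b b | W; Start1 -> a Start Start1 | X Start1 | ε; W1 -> b Start W1 | ε

Start, W are directly left-recursive.
For Start: α = {a Start, X}, β = {a, W a, X, b}. Rewrite as Start → β Start1 and Start1 → α Start1 | ε.
For W: α = {b Start}, β = {a, a b a, b W a}. Rewrite as W → β W1 and W1 → α W1 | ε.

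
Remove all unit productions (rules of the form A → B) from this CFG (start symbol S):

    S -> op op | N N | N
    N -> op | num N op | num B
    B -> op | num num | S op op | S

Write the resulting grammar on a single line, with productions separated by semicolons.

Unit pairs: B ⇒* {N, S}; S ⇒* {N}.
Replace each nonterminal's rules with the union of the non-unit rules of every nonterminal it unit-derives.

S -> op op | N N | op | num N op | num B; N -> op | num N op | num B; B -> op | num num | S op op | op op | N N | num N op | num B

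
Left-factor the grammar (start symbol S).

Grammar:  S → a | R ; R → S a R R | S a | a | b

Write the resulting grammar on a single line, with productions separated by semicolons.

S → a | R; R → a | b | S a R'; R' → R R | ε

R has alternatives sharing prefix 'S a': factor to R → S a R' with R' → R R | ε.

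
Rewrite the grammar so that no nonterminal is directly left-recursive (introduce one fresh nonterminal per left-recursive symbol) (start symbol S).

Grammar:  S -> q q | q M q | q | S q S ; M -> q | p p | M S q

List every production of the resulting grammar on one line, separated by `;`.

S, M are directly left-recursive.
For S: α = {q S}, β = {q q, q M q, q}. Rewrite as S → β S' and S' → α S' | ε.
For M: α = {S q}, β = {q, p p}. Rewrite as M → β M' and M' → α M' | ε.

S -> q q S' | q M q S' | q S'; M -> q M' | p p M'; S' -> q S S' | ε; M' -> S q M' | ε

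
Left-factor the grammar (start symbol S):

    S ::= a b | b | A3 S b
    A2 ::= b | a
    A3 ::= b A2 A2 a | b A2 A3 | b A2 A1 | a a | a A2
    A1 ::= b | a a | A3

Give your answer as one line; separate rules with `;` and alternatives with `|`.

S ::= a b | b | A3 S b; A2 ::= b | a; A3 ::= b A2 A3' | a A3''; A1 ::= b | a a | A3; A3' ::= A2 a | A3 | A1; A3'' ::= a | A2

A3 has alternatives sharing prefix 'b A2': factor to A3 → b A2 A3' with A3' → A2 a | A3 | A1.
A3 has alternatives sharing prefix 'a': factor to A3 → a A3'' with A3'' → a | A2.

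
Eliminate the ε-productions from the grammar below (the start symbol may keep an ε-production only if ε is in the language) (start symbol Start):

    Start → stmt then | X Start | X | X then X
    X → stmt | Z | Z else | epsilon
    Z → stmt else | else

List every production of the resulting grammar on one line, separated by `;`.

Start → stmt then | X Start | X | X then X | X then | then X | then | epsilon; X → stmt | Z | Z else; Z → stmt else | else

Nullable set = {Start, X}.
ε ∈ L(G) since Start is nullable, so keep Start → ε.
For each production, add variants omitting each subset of nullable occurrences: Start → X Start gives X Start | X. Start → X then X gives X then X | X then | then X | then.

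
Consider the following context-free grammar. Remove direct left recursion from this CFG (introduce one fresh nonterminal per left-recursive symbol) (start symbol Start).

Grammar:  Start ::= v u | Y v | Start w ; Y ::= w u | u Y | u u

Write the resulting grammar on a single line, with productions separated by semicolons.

Directly left-recursive nonterminal: Start.
For Start: α = {w}, β = {v u, Y v}. Rewrite as Start → β Start1 and Start1 → α Start1 | ε.

Start ::= v u Start1 | Y v Start1; Y ::= w u | u Y | u u; Start1 ::= w Start1 | ε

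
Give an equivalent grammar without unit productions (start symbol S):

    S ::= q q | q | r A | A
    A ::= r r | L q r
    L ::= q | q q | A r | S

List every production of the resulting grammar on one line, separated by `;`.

Unit pairs: L ⇒* {A, S}; S ⇒* {A}.
For every A with A ⇒* B via unit rules, add B's non-unit alternatives to A; then delete every rule of the form X → Y.

S ::= q q | q | r A | r r | L q r; A ::= r r | L q r; L ::= q | q q | A r | r A | r r | L q r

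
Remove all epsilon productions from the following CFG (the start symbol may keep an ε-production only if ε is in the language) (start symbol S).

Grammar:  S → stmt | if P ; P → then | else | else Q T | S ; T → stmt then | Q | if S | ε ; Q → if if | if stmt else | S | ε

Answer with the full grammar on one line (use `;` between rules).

S → stmt | if P; P → then | else | else Q T | else Q | else T | S; T → stmt then | Q | if S; Q → if if | if stmt else | S

The nullable symbols are {Q, T}.
ε ∉ L(G), so no ε-production is kept.
Add the nullable-subset variants: P → else Q T gives else Q T | else Q | else T.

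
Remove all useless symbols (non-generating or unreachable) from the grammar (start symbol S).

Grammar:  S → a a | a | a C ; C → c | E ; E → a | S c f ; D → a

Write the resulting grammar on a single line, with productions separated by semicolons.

Generating nonterminals: {C, D, E, S}.
Reachable from S after that: {C, E, S}.
Removed useless symbols: {D} and every production mentioning them.

S → a a | a | a C; C → c | E; E → a | S c f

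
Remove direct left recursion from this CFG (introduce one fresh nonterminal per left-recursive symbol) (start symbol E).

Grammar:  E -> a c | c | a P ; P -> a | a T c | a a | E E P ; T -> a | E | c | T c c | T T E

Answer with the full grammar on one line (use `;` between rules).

E -> a c | c | a P; P -> a | a T c | a a | E E P; T -> a T' | E T' | c T'; T' -> c c T' | T E T' | eps

Left recursion appears on T.
For T: α = {c c, T E}, β = {a, E, c}. Rewrite as T → β T' and T' → α T' | ε.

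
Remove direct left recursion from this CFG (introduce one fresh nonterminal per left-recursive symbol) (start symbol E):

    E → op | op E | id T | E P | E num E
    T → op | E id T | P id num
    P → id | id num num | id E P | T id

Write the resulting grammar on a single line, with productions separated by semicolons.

E → op E' | op E E' | id T E'; T → op | E id T | P id num; P → id | id num num | id E P | T id; E' → P E' | num E E' | ε

E is directly left-recursive.
For E: α = {P, num E}, β = {op, op E, id T}. Rewrite as E → β E' and E' → α E' | ε.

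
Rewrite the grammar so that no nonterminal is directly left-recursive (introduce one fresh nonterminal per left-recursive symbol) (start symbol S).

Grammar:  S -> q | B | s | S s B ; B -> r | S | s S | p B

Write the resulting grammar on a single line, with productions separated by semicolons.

S is directly left-recursive.
For S: α = {s B}, β = {q, B, s}. Rewrite as S → β S' and S' → α S' | ε.

S -> q S' | B S' | s S'; B -> r | S | s S | p B; S' -> s B S' | ε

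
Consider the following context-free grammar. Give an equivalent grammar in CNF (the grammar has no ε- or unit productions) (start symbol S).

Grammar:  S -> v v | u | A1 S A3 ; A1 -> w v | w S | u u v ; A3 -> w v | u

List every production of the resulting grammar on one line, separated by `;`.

Introduce a nonterminal for each terminal appearing in a rule of length ≥ 2: X1 → v, X2 → w, X3 → u.
Binarize each right-hand side of length ≥ 3 by chaining fresh nonterminals (Y1, Y2, …): affected rules were S → A1 S A3; A1 → X3 X3 X1.

S -> X1 X1 | u | A1 Y1; A1 -> X2 X1 | X2 S | X3 Y2; A3 -> X2 X1 | u; X1 -> v; X2 -> w; X3 -> u; Y1 -> S A3; Y2 -> X3 X1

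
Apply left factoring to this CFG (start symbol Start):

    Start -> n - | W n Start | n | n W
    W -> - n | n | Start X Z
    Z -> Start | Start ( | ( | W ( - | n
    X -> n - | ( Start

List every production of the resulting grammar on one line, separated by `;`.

Start has alternatives sharing prefix 'n': factor to Start → n Start1 with Start1 → - | ε | W.
Z has alternatives sharing prefix 'Start': factor to Z → Start Z1 with Z1 → ε | (.

Start -> W n Start | n Start1; W -> - n | n | Start X Z; Z -> ( | W ( - | n | Start Z1; X -> n - | ( Start; Start1 -> - | epsilon | W; Z1 -> epsilon | (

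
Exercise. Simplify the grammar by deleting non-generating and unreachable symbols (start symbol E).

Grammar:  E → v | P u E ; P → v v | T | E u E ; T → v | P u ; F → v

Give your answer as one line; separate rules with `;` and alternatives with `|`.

Generating nonterminals: {E, F, P, T}.
Reachable from E after that: {E, P, T}.
Removed useless symbols: {F} and every production mentioning them.

E → v | P u E; P → v v | T | E u E; T → v | P u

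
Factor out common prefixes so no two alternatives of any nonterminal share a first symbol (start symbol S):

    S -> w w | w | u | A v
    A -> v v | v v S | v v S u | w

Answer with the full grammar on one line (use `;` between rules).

S has alternatives sharing prefix 'w': factor to S → w S' with S' → w | ε.
A has alternatives sharing prefix 'v v': factor to A → v v A' with A' → ε | S | S u.
A' has alternatives sharing prefix 'S': factor to A' → S A'' with A'' → ε | u.

S -> u | A v | w S'; A -> w | v v A'; S' -> w | ε; A' -> ε | S A''; A'' -> ε | u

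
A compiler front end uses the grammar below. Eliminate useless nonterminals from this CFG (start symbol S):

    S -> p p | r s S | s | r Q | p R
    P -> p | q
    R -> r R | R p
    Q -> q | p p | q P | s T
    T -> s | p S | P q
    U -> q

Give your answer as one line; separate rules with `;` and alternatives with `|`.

S -> p p | r s S | s | r Q; P -> p | q; Q -> q | p p | q P | s T; T -> s | p S | P q

Generating nonterminals: {P, Q, S, T, U}.
Reachable from S after that: {P, Q, S, T}.
Removed useless symbols: {R, U} and every production mentioning them.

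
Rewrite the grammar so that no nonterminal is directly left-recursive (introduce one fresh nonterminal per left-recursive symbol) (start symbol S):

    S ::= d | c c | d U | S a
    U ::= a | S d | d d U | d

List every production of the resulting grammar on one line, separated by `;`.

Directly left-recursive nonterminal: S.
For S: α = {a}, β = {d, c c, d U}. Rewrite as S → β S' and S' → α S' | ε.

S ::= d S' | c c S' | d U S'; U ::= a | S d | d d U | d; S' ::= a S' | ε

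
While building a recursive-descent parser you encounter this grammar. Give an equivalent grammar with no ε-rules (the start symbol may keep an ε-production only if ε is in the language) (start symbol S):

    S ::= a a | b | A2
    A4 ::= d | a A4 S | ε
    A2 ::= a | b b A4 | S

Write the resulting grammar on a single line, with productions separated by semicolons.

S ::= a a | b | A2; A4 ::= d | a A4 S | a S; A2 ::= a | b b A4 | b b | S

Nullable set = {A4}.
ε ∉ L(G), so no ε-production is kept.
For each production, add variants omitting each subset of nullable occurrences: A4 → a A4 S gives a A4 S | a S. A2 → b b A4 gives b b A4 | b b.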